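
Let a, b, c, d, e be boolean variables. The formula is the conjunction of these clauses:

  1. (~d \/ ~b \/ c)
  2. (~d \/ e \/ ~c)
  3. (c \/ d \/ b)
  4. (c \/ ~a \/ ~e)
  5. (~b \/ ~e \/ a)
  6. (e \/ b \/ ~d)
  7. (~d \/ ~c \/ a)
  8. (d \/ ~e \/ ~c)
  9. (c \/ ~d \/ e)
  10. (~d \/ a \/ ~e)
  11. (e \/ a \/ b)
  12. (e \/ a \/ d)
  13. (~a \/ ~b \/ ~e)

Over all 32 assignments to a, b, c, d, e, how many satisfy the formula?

The models are:
  a=1 b=0 c=1 d=0 e=0
  a=1 b=0 c=1 d=1 e=1
  a=1 b=1 c=0 d=0 e=0
  a=1 b=1 c=1 d=0 e=0
That's 4 in total.

4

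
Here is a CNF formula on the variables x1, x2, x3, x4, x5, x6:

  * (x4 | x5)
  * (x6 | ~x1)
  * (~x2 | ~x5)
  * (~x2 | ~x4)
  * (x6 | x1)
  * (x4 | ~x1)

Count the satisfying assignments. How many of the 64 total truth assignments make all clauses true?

Split on x1, then x4.
  x1=1, x4=1: remaining (x2,x3,x5,x6) ∈ {(0,0,0,1); (0,0,1,1); (0,1,0,1); (0,1,1,1)} — 4.
  x1=1, x4=0: a clause becomes empty — 0.
  x1=0, x4=1: remaining (x2,x3,x5,x6) ∈ {(0,0,0,1); (0,0,1,1); (0,1,0,1); (0,1,1,1)} — 4.
  x1=0, x4=0: remaining (x2,x3,x5,x6) ∈ {(0,0,1,1); (0,1,1,1)} — 2.
Total: 4 + 0 + 4 + 2 = 10.

10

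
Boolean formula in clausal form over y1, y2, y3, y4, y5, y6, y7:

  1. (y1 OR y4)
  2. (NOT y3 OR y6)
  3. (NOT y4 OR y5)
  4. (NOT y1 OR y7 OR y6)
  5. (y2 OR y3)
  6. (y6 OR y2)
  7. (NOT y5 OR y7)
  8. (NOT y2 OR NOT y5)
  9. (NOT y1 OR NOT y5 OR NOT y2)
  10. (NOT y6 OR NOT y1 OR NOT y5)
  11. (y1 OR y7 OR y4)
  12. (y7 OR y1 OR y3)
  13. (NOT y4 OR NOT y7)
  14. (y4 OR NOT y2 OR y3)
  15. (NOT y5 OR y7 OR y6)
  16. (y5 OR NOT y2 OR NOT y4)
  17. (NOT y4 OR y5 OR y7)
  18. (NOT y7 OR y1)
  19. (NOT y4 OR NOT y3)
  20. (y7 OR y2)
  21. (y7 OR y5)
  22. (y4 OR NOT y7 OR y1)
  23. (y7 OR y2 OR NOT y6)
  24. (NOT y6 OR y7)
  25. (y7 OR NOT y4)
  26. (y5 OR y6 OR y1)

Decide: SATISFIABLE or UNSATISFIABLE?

SATISFIABLE

Set y1 = True and propagate.
Branch on y2: take y2 = False.
  then y3 is forced to True.
  then y6 is forced to True.
  then y5 is forced to False.
  then y4 is forced to False.
  then y7 is forced to True.
Every clause has at least one true literal under this assignment.
So y1=T  y2=F  y3=T  y4=F  y5=F  y6=T  y7=T is a satisfying assignment.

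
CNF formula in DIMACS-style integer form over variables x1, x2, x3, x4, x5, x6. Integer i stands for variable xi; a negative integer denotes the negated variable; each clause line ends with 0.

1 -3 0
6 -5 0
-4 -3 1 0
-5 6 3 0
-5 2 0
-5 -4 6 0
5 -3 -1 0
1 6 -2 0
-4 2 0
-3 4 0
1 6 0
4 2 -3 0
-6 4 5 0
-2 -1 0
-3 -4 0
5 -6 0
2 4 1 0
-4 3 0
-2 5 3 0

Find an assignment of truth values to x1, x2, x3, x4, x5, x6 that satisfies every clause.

Set x1 = False and propagate.
  then x3 is forced to False.
  then x6 is forced to True.
  then x5 is forced to True.
  then x2 is forced to True.
  then x4 is forced to False.

x1 = 0, x2 = 1, x3 = 0, x4 = 0, x5 = 1, x6 = 1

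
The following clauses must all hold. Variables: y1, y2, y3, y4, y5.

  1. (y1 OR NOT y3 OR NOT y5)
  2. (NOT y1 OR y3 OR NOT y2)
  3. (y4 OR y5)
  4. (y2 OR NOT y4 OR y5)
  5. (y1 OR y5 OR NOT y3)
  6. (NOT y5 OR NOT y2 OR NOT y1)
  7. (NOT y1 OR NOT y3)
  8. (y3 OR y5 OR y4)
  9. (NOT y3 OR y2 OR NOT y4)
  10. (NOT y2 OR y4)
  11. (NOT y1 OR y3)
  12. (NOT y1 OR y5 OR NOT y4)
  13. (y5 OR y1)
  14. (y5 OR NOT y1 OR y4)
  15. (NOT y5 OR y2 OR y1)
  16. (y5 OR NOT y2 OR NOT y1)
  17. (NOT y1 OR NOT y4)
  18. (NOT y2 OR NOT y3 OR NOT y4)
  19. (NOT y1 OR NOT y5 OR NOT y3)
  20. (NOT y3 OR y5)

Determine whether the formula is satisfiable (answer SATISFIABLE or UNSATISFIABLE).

Set y1 = False and propagate.
  then y5 is forced to True.
  then y3 is forced to False.
  then y2 is forced to True.
  then y4 is forced to True.
So y1=False, y2=True, y3=False, y4=True, y5=True is a satisfying assignment.

SATISFIABLE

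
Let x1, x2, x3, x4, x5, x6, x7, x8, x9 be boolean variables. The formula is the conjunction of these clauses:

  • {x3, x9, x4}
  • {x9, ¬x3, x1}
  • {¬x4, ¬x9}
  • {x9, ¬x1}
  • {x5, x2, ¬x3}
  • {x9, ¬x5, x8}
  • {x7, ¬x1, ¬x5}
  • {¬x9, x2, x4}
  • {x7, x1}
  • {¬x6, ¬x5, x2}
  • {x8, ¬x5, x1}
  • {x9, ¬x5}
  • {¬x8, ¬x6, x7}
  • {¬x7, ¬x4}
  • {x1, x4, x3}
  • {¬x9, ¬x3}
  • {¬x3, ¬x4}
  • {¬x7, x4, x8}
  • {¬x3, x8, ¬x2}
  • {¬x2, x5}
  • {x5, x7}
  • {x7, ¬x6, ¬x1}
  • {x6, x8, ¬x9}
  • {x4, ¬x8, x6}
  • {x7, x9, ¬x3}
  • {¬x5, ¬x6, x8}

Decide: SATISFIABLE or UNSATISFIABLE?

SATISFIABLE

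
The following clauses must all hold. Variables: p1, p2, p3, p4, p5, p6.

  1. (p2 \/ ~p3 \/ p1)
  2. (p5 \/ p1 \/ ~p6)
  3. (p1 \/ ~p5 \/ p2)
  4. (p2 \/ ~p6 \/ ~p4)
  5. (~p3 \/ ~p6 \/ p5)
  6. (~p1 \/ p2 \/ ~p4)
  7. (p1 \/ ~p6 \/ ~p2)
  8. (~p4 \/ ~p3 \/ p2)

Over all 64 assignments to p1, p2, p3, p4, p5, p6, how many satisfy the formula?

31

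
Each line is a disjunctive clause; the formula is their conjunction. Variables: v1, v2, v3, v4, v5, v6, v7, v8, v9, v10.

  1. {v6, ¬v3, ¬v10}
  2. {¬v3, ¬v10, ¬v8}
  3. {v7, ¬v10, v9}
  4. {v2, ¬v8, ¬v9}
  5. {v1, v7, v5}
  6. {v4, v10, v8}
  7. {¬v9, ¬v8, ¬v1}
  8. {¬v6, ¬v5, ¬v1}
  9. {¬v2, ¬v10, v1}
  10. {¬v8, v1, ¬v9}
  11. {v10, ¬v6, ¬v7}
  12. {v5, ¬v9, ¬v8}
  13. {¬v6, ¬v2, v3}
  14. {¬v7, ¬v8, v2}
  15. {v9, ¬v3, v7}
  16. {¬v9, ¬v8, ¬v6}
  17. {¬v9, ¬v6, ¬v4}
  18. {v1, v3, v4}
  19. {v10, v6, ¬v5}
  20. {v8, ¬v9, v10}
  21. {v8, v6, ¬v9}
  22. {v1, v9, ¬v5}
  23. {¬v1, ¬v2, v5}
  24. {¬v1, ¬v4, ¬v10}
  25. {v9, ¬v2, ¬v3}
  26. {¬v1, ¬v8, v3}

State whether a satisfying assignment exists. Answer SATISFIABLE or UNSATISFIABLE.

SATISFIABLE

Set v1 = True and propagate.
Set v2 = False and propagate.
Try v3 = False.
  then v8 is forced to False.
The remaining clauses are satisfied by v4 = False, v5 = False, v6 = True, v7 = True, v9 = False, v10 = True.
So v1 = T, v2 = F, v3 = F, v4 = F, v5 = F, v6 = T, v7 = T, v8 = F, v9 = F, v10 = T is a satisfying assignment.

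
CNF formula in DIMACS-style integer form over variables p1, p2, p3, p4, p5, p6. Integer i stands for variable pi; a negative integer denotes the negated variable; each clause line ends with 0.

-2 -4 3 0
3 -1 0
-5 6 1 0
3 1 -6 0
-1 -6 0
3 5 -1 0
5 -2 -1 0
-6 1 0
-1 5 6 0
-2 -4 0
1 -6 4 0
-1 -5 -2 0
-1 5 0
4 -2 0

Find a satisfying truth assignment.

p2 occurs only negated in the remaining clauses — set p2 = False.
Pure literal: p3 appears only positively; assign p3 = True.
Set p1 = True and propagate.
  then p6 is forced to False.
  then p5 is forced to True.
p4 is now unconstrained; take p4 = True.

p1=True, p2=False, p3=True, p4=True, p5=True, p6=False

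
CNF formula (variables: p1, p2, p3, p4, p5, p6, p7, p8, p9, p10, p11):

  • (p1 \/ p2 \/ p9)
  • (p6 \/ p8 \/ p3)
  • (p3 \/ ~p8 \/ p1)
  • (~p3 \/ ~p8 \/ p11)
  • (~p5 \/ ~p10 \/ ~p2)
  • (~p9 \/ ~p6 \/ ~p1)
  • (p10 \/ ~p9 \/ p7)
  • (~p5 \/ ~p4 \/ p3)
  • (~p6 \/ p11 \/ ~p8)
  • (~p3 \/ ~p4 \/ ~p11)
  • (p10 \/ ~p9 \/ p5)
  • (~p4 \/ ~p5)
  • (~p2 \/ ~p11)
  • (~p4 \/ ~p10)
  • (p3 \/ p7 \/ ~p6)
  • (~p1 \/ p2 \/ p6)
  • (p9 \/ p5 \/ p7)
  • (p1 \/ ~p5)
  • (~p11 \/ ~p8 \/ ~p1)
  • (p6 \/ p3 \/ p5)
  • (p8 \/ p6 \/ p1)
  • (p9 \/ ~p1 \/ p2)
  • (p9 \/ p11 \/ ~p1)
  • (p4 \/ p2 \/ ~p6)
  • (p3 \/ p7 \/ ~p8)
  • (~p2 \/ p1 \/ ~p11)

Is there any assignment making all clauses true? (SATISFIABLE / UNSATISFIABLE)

Pure literal: p7 appears only positively; assign p7 = True.
Try p1 = True.
The remaining clauses are satisfied by p2 = True, p3 = True, p4 = False, p5 = True, p6 = False, p8 = False, p9 = True, p10 = False, p11 = False.
So p1=T, p2=T, p3=T, p4=F, p5=T, p6=F, p7=T, p8=F, p9=T, p10=F, p11=F is a satisfying assignment.

SATISFIABLE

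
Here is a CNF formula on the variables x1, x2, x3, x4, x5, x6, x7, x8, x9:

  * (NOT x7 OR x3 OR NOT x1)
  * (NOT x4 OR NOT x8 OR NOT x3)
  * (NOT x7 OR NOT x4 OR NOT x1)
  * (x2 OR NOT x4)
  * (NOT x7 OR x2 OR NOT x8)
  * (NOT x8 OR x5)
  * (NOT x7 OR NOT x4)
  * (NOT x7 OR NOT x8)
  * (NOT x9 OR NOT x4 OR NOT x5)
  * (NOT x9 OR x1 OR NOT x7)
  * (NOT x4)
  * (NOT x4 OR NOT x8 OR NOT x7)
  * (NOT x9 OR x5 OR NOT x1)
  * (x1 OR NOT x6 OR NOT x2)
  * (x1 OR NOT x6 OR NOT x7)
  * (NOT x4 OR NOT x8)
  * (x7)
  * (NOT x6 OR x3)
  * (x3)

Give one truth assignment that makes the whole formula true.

x1=True  x2=True  x3=True  x4=False  x5=False  x6=True  x7=True  x8=False  x9=False

Check each clause:
  1. (NOT x1 OR NOT x7 OR x3) — x3 is true.
  2. (NOT x3 OR NOT x8 OR NOT x4) — NOT x8 is true.
  3. (NOT x1 OR NOT x7 OR NOT x4) — NOT x4 is true.
  4. (NOT x4 OR x2) — x2 is true.
  5. (x2 OR NOT x8 OR NOT x7) — NOT x8 is true.
  6. (x5 OR NOT x8) — NOT x8 is true.
  7. (NOT x4 OR NOT x7) — NOT x4 is true.
  8. (NOT x7 OR NOT x8) — NOT x8 is true.
  9. (NOT x9 OR NOT x5 OR NOT x4) — NOT x5 is true.
  10. (NOT x9 OR x1 OR NOT x7) — x1 is true.
  11. (NOT x4) — NOT x4 is true.
  12. (NOT x8 OR NOT x7 OR NOT x4) — NOT x8 is true.
  13. (NOT x1 OR NOT x9 OR x5) — NOT x9 is true.
  14. (x1 OR NOT x6 OR NOT x2) — x1 is true.
  15. (x1 OR NOT x6 OR NOT x7) — x1 is true.
  16. (NOT x4 OR NOT x8) — NOT x8 is true.
  17. (x7) — x7 is true.
  18. (NOT x6 OR x3) — x3 is true.
  19. (x3) — x3 is true.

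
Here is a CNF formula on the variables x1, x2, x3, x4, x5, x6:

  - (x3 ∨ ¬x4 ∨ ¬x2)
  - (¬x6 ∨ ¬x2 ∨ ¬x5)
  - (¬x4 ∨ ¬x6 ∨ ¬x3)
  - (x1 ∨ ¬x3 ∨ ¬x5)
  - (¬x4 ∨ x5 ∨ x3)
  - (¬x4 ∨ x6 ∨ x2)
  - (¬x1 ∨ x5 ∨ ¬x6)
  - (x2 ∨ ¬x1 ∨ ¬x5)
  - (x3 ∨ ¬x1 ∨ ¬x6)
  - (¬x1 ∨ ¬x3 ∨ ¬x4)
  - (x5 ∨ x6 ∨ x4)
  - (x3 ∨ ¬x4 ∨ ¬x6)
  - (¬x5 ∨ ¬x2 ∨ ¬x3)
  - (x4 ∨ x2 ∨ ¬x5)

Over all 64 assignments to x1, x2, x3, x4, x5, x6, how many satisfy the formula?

7

Case analysis on x3 and x4:
  x3=1, x4=1: remaining (x1,x2,x5,x6) ∈ {(0,1,0,0)} — 1.
  x3=1, x4=0: remaining (x1,x2,x5,x6) ∈ {(0,0,0,1); (0,1,0,1)} — 2.
  x3=0, x4=1: a clause becomes empty — 0.
  x3=0, x4=0: remaining (x1,x2,x5,x6) ∈ {(0,0,0,1); (0,1,0,1); (0,1,1,0); (1,1,1,0)} — 4.
Total: 1 + 2 + 0 + 4 = 7.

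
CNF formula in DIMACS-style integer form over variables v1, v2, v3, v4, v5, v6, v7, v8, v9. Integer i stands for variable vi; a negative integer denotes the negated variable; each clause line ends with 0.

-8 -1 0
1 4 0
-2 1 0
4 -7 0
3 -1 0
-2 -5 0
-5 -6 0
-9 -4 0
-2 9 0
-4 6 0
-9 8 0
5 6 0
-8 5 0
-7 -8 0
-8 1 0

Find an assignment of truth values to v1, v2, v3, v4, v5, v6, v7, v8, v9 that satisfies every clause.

v1 = F, v2 = F, v3 = T, v4 = T, v5 = F, v6 = T, v7 = F, v8 = F, v9 = F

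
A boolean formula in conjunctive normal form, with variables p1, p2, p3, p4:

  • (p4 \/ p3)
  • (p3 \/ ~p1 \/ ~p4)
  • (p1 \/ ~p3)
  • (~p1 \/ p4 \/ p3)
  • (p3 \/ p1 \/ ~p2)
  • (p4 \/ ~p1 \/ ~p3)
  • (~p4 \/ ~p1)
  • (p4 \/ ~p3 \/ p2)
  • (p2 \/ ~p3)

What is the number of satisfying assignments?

1

The models are:
  p1=F p2=F p3=F p4=T
That's 1 in total.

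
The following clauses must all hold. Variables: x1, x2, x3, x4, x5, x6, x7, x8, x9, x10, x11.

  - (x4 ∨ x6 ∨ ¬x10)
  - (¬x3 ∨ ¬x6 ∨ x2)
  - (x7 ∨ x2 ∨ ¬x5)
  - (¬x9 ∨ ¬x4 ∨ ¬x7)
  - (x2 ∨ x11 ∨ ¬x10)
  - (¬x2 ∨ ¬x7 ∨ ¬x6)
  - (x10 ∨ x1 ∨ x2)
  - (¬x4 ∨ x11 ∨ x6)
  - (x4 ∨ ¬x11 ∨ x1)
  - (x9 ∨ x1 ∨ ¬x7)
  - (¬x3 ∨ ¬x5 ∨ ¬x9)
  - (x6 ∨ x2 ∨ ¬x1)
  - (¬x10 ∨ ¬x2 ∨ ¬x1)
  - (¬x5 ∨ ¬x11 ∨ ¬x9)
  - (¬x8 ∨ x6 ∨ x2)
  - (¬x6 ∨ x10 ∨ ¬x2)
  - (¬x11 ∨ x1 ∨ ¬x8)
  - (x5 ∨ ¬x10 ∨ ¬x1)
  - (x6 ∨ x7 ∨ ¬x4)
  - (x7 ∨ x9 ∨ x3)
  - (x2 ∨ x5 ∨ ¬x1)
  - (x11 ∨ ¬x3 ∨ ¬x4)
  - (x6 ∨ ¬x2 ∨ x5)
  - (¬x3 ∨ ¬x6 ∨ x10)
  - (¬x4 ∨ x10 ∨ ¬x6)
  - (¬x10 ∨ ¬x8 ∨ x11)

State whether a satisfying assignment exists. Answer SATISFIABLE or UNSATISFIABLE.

SATISFIABLE

Pure literal: x8 appears only negated; assign x8 = False.
Try x1 = True.
Set x2 = True and propagate.
  then x10 is forced to False.
  then x6 is forced to False.
  then x5 is forced to True.
The remaining clauses are satisfied by x3 = True, x4 = False, x7 = True, x9 = False, x11 = True.
So x1=T, x2=T, x3=T, x4=F, x5=T, x6=F, x7=T, x8=F, x9=F, x10=F, x11=T is a satisfying assignment.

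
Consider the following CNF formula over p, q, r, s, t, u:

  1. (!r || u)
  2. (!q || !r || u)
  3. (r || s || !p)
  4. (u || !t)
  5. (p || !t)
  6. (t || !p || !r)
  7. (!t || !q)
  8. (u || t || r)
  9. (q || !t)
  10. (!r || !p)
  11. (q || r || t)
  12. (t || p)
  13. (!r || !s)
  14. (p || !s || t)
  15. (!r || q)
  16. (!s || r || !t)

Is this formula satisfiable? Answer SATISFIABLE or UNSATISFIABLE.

SATISFIABLE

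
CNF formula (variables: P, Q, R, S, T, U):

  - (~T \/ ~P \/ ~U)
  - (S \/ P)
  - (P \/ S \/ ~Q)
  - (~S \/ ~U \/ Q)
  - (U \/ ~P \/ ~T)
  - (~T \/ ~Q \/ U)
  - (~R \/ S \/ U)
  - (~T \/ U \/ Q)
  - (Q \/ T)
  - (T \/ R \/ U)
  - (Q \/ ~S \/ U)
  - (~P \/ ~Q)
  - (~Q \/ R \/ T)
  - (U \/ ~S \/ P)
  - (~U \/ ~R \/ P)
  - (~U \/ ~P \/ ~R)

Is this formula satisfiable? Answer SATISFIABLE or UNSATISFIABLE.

Try P = False.
  then S is forced to True.
  then U is forced to True.
  then Q is forced to True.
  then R is forced to False.
  then T is forced to True.
So P = F, Q = T, R = F, S = T, T = T, U = T is a satisfying assignment.

SATISFIABLE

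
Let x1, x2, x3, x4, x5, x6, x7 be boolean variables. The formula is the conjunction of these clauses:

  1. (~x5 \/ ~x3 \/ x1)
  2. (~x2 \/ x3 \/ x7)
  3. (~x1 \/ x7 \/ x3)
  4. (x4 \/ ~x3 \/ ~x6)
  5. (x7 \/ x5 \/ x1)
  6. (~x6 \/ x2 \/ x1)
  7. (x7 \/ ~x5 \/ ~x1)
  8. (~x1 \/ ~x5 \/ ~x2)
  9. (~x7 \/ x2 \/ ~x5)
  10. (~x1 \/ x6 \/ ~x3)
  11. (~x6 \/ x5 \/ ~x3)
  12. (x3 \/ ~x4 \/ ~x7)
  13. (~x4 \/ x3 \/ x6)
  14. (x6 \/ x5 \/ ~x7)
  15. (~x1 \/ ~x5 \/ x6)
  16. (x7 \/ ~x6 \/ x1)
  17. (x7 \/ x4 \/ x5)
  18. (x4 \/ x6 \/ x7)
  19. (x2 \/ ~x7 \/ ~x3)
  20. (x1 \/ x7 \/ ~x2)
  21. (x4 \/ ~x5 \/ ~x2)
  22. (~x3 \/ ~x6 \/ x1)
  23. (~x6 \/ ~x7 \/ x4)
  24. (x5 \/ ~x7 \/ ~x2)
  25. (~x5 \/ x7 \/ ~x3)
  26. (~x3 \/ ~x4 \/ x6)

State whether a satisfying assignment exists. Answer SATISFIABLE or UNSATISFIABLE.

x7 = True:
  x6 = True:
    propagation gives x4=True, x3=True, x5=True, x1=True; an empty clause results — contradiction.
  x6 = False:
    propagation gives x5=True, x2=True, x1=False, x3=False; an empty clause results — contradiction.
x7 = False:
  x1 = True:
    propagation gives x3=True, x5=False, x6=True; an empty clause results — contradiction.
  x1 = False:
    propagation gives x5=True, x3=False, x2=False, x6=False; an empty clause results — contradiction.
Every branch closes, so no satisfying assignment exists.

UNSATISFIABLE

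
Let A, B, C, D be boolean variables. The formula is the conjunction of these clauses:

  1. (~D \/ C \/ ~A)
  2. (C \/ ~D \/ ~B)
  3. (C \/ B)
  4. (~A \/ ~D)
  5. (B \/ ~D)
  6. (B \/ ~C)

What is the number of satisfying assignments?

The models are:
  A=0 B=1 C=0 D=0
  A=0 B=1 C=1 D=0
  A=0 B=1 C=1 D=1
  A=1 B=1 C=0 D=0
  A=1 B=1 C=1 D=0
That's 5 in total.

5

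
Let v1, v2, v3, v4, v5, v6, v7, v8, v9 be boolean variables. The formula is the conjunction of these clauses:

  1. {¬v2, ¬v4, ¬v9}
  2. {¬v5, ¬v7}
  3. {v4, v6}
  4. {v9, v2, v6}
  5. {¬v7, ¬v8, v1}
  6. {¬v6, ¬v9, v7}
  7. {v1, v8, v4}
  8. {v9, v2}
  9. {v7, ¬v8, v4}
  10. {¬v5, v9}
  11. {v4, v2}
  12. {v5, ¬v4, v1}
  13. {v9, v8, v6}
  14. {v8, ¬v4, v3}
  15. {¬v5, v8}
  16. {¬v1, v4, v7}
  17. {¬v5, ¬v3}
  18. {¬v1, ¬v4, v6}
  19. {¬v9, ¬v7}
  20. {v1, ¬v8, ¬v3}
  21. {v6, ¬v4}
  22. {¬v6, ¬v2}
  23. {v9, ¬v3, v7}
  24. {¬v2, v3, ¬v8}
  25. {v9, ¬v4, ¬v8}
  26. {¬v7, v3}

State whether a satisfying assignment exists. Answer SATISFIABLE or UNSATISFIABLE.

UNSATISFIABLE

v4 = True:
  propagation gives v6=True, v2=False, v9=True, v7=True; an empty clause results — contradiction.
v4 = False:
  propagation gives v6=True, v2=True; an empty clause results — contradiction.
Every branch closes, so no satisfying assignment exists.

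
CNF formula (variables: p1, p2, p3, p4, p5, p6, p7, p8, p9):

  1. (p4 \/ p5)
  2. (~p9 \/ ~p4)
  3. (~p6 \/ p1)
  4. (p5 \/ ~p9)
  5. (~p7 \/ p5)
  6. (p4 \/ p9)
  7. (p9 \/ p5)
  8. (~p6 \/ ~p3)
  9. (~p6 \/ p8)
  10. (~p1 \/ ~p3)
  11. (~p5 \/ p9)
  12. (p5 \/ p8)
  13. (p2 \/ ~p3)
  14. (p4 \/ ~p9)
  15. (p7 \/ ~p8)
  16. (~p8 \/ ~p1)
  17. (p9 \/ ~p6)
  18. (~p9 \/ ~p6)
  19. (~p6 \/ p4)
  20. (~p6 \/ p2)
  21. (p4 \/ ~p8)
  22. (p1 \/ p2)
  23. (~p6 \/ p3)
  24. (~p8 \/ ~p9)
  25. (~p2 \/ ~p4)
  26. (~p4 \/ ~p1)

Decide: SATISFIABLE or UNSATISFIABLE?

p9 = True:
  propagation gives p4=False; an empty clause results — contradiction.
p9 = False:
  propagation gives p4=True, p5=True; an empty clause results — contradiction.
Every branch closes, so no satisfying assignment exists.

UNSATISFIABLE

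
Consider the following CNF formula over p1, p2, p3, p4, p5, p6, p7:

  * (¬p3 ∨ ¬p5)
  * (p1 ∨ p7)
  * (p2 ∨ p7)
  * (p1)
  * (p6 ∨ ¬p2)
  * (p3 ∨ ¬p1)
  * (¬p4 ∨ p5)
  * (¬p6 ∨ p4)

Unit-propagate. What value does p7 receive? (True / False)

Unit clause (p1) sets p1 = True.
From (p3 ∨ ¬p1) and p1 = True: p3 = True.
(¬p5 ∨ ¬p3) with p3 = True leaves only ¬p5, so p5 = False.
(p5 ∨ ¬p4) with p5 = False leaves only ¬p4, so p4 = False.
From (p4 ∨ ¬p6) and p4 = False: p6 = False.
(p6 ∨ ¬p2) with p6 = False leaves only ¬p2, so p2 = False.
From (p7 ∨ p2) and p2 = False: p7 = True.

True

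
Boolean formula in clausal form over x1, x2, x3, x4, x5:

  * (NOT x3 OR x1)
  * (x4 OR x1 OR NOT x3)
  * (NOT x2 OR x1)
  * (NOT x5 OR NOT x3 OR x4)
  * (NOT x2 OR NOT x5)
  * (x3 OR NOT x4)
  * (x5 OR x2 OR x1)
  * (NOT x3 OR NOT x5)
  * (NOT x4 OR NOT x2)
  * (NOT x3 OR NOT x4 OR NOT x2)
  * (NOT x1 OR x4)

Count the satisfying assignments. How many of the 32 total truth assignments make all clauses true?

2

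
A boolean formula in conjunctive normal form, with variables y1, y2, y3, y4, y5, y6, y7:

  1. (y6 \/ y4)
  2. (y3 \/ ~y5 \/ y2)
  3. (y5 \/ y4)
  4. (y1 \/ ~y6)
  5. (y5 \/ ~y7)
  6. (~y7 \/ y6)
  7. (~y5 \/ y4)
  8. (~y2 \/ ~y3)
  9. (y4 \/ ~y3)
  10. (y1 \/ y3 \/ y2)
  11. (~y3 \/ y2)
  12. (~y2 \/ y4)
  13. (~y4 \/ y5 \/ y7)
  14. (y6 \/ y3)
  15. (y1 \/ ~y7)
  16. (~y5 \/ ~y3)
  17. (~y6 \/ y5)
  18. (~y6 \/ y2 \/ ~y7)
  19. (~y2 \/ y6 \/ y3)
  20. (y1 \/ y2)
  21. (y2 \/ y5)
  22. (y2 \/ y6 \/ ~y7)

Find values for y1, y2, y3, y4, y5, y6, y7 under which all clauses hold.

y1=True, y2=True, y3=False, y4=True, y5=True, y6=True, y7=True

y1 occurs only positively in the remaining clauses — set y1 = True.
Branch on y2: take y2 = True.
  then y3 is forced to False.
  then y4 is forced to True.
  then y6 is forced to True.
  then y5 is forced to True.
y7 is now unconstrained; take y7 = True.
Every clause has at least one true literal under this assignment.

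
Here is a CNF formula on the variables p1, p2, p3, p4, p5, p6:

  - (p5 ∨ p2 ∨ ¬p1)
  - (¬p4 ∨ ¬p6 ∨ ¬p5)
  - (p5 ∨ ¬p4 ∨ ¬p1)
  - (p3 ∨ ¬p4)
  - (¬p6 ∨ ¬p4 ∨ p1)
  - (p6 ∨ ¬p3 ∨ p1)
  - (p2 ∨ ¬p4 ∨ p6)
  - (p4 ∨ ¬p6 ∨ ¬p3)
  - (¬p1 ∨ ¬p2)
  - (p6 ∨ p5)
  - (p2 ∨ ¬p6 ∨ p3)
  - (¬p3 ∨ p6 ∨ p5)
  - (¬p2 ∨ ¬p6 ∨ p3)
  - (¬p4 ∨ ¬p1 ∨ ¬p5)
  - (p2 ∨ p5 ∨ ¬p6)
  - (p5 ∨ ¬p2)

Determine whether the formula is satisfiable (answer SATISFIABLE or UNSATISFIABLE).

Branch on p1: take p1 = True.
  then p2 is forced to False.
  then p5 is forced to True.
  then p4 is forced to False.
Try p3 = False.
  then p6 is forced to False.
So p1 = 1, p2 = 0, p3 = 0, p4 = 0, p5 = 1, p6 = 0 is a satisfying assignment.

SATISFIABLE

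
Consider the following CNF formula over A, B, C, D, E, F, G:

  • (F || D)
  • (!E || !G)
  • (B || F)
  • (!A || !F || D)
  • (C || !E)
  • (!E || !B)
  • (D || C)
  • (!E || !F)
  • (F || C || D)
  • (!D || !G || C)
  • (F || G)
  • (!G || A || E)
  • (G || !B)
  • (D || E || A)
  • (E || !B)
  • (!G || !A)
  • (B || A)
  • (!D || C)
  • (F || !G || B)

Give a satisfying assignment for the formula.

A=True, B=False, C=True, D=True, E=False, F=True, G=False

C occurs only positively in the remaining clauses — set C = True.
Set A = True and propagate.
  then G is forced to False.
  then F is forced to True.
  then D is forced to True.
  then E is forced to False.
  then B is forced to False.
Every clause has at least one true literal under this assignment.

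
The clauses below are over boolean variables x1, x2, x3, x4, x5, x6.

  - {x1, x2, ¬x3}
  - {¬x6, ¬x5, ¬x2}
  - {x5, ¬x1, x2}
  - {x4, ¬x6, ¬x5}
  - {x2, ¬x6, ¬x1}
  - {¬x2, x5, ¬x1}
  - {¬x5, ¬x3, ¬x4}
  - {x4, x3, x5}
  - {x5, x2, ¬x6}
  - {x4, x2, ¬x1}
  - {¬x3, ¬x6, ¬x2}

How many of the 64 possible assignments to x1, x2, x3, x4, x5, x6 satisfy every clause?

15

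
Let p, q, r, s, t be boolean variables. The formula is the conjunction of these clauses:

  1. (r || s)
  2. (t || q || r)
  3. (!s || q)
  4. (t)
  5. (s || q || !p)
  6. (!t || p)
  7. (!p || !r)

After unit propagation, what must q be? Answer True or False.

True

Unit clause (t) sets t = True.
(!t || p) with t = True leaves only p, so p = True.
From (!p || !r) and p = True: r = False.
In (r || s), r is now false; s must hold, so s = True.
From (q || !s) and s = True: q = True.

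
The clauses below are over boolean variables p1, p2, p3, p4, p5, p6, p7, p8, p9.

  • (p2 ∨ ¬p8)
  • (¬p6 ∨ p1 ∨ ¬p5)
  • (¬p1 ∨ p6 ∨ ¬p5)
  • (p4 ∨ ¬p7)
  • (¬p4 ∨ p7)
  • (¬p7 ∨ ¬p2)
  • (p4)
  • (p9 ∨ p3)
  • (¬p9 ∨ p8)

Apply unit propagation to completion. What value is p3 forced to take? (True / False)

Unit clause (p4) sets p4 = True.
In (p7 ∨ ¬p4), ¬p4 is now false; p7 must hold, so p7 = True.
(¬p7 ∨ ¬p2) with p7 = True leaves only ¬p2, so p2 = False.
From (p2 ∨ ¬p8) and p2 = False: p8 = False.
(p8 ∨ ¬p9) with p8 = False leaves only ¬p9, so p9 = False.
From (p9 ∨ p3) and p9 = False: p3 = True.

True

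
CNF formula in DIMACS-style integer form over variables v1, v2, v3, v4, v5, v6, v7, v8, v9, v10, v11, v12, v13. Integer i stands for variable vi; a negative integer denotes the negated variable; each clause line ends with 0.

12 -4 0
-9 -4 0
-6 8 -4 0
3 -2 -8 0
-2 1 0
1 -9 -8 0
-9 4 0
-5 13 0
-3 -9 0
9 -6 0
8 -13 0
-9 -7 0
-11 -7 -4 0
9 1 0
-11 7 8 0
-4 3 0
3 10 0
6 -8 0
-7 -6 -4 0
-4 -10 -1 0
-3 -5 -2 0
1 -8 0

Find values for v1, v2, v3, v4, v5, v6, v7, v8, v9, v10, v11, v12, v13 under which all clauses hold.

v5 occurs only negated in the remaining clauses — set v5 = False.
Pure literal: v11 appears only negated; assign v11 = False.
Try v1 = True.
Set v2 = True and propagate.
The remaining clauses are satisfied by v3 = True, v4 = False, v6 = False, v7 = True, v8 = False, v9 = False, v10 = False, v12 = False, v13 = False.

v1=T, v2=T, v3=T, v4=F, v5=F, v6=F, v7=T, v8=F, v9=F, v10=F, v11=F, v12=F, v13=F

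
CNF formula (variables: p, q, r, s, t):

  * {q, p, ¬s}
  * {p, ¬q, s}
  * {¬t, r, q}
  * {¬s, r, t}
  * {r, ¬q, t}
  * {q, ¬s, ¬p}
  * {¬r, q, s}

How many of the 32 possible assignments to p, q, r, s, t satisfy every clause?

Split on q, then s.
  q=1, s=1: p free; 3 ways for (r,t) × 2^1 = 6.
  q=1, s=0: remaining (p,r,t) ∈ {(1,0,1); (1,1,0); (1,1,1)} — 3.
  q=0, s=1: a clause becomes empty — 0.
  q=0, s=0: remaining (p,r,t) ∈ {(0,0,0); (1,0,0)} — 2.
Total: 6 + 3 + 0 + 2 = 11.

11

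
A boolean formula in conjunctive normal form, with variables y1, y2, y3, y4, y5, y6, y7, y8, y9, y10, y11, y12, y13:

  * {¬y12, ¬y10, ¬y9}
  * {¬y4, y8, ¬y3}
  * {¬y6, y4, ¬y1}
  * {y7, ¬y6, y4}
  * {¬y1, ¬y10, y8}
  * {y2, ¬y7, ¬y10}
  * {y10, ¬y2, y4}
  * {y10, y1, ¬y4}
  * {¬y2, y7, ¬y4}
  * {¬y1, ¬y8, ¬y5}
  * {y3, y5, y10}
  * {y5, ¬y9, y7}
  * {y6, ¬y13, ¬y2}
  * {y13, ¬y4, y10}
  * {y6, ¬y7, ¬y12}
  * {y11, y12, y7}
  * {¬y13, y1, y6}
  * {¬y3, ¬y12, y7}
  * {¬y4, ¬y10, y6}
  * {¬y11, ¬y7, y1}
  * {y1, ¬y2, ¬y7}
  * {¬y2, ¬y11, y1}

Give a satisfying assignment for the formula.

Pure literal: y9 appears only negated; assign y9 = False.
Set y1 = False and propagate.
Branch on y2: take y2 = False.
Try y3 = False.
For the remaining variables, y4 = False, y5 = True, y6 = False, y7 = False, y8 = True, y10 = True, y11 = False, y12 = True, y13 = False works.
Every clause has at least one true literal under this assignment.

y1 = F  y2 = F  y3 = F  y4 = F  y5 = T  y6 = F  y7 = F  y8 = T  y9 = F  y10 = T  y11 = F  y12 = T  y13 = F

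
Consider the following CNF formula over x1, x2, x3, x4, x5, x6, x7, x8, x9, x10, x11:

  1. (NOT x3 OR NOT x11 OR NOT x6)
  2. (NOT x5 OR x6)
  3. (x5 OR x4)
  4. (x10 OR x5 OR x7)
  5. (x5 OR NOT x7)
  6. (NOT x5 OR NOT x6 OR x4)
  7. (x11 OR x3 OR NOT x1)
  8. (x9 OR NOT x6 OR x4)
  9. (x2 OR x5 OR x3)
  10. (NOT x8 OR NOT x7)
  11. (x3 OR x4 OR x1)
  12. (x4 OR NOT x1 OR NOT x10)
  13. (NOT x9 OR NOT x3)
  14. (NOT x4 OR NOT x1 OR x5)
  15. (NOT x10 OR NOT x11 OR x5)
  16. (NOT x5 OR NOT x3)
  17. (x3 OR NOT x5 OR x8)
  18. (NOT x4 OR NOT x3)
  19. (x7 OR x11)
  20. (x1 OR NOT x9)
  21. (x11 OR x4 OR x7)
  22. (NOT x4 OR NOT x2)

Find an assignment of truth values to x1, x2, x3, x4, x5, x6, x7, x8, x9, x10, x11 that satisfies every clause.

x1 = True, x2 = False, x3 = False, x4 = True, x5 = True, x6 = True, x7 = False, x8 = True, x9 = True, x10 = True, x11 = True

Set x1 = True and propagate.
The remaining clauses are satisfied by x2 = False, x3 = False, x4 = True, x5 = True, x6 = True, x7 = False, x8 = True, x9 = True, x10 = True, x11 = True.
Every clause has at least one true literal under this assignment.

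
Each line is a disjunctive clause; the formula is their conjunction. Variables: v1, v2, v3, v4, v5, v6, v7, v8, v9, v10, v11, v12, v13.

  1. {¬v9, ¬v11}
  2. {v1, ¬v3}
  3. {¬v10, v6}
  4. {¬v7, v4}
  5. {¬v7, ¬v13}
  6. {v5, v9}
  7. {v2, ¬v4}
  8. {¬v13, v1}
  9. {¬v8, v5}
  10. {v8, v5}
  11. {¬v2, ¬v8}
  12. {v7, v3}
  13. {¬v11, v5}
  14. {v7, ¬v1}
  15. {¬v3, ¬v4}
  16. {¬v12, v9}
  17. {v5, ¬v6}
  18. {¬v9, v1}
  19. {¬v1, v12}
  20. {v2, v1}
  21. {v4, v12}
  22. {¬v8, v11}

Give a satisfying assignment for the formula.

v1=True, v2=True, v3=False, v4=True, v5=True, v6=False, v7=True, v8=False, v9=True, v10=False, v11=False, v12=True, v13=False

Pure literal: v5 appears only positively; assign v5 = True.
v10 occurs only negated in the remaining clauses — set v10 = False.
Set v1 = True and propagate.
  then v7 is forced to True.
  then v4 is forced to True.
  then v13 is forced to False.
  then v2 is forced to True.
  then v8 is forced to False.
  then v3 is forced to False.
  then v12 is forced to True.
  then v9 is forced to True.
  then v11 is forced to False.
v6 is now unconstrained; take v6 = False.
Check each clause:
  1. {¬v9, ¬v11} — ¬v11 is true.
  2. {¬v3, v1} — v1 is true.
  3. {v6, ¬v10} — ¬v10 is true.
  4. {¬v7, v4} — v4 is true.
  5. {¬v7, ¬v13} — ¬v13 is true.
  6. {v5, v9} — v9 is true.
  7. {v2, ¬v4} — v2 is true.
  8. {¬v13, v1} — v1 is true.
  9. {v5, ¬v8} — ¬v8 is true.
  10. {v8, v5} — v5 is true.
  11. {¬v8, ¬v2} — ¬v8 is true.
  12. {v7, v3} — v7 is true.
  13. {¬v11, v5} — ¬v11 is true.
  14. {v7, ¬v1} — v7 is true.
  15. {¬v3, ¬v4} — ¬v3 is true.
  16. {v9, ¬v12} — v9 is true.
  17. {¬v6, v5} — ¬v6 is true.
  18. {v1, ¬v9} — v1 is true.
  19. {v12, ¬v1} — v12 is true.
  20. {v1, v2} — v1 is true.
  21. {v12, v4} — v12 is true.
  22. {v11, ¬v8} — ¬v8 is true.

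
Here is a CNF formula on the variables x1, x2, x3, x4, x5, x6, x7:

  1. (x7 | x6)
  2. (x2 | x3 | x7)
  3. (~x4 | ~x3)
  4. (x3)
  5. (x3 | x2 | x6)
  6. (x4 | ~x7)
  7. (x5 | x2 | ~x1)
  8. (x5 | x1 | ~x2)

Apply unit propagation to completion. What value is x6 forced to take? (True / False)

Unit clause (x3) sets x3 = True.
(~x4 | ~x3) with x3 = True leaves only ~x4, so x4 = False.
From (x4 | ~x7) and x4 = False: x7 = False.
From (x7 | x6) and x7 = False: x6 = True.

True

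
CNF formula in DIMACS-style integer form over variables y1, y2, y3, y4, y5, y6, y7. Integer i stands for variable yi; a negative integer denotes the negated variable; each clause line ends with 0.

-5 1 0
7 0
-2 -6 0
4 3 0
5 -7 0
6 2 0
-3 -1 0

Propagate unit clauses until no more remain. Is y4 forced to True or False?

True

Unit clause (y7) sets y7 = True.
From (NOT y7 OR y5) and y7 = True: y5 = True.
(NOT y5 OR y1) with y5 = True leaves only y1, so y1 = True.
In (NOT y1 OR NOT y3), NOT y1 is now false; NOT y3 must hold, so y3 = False.
(y4 OR y3): since y3 = False, the clause reduces to (y4). y4 = True.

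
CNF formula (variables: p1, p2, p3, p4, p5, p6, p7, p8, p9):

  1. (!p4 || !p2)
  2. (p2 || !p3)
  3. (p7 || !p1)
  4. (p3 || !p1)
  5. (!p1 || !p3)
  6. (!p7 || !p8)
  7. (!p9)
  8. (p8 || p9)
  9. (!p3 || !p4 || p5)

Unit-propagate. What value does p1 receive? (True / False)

False

(!p9) stands alone — p9 = False.
(p8 || p9) with p9 = False leaves only p8, so p8 = True.
(!p7 || !p8): since p8 = True, the clause reduces to (!p7). p7 = False.
From (!p1 || p7) and p7 = False: p1 = False.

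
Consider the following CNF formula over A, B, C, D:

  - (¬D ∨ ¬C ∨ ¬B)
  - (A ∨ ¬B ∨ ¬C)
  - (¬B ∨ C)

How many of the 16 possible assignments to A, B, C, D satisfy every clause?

9

Split on B, then C.
  B=1, C=1: remaining (A,D) ∈ {(1,0)} — 1.
  B=1, C=0: a clause becomes empty — 0.
  B=0, C=1: remaining (A,D) ∈ {(0,0); (0,1); (1,0); (1,1)} — 4.
  B=0, C=0: remaining (A,D) ∈ {(0,0); (0,1); (1,0); (1,1)} — 4.
Total: 1 + 0 + 4 + 4 = 9.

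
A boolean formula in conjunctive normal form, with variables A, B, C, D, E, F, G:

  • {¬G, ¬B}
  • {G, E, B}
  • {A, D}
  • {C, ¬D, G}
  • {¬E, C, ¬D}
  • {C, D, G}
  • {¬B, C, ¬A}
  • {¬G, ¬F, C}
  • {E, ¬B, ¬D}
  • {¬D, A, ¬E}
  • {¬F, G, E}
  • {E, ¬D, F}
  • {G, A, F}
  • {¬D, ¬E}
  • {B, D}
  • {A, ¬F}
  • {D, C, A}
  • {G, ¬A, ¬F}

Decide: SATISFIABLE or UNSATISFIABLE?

SATISFIABLE

C occurs only positively in the remaining clauses — set C = True.
Branch on A: take A = True.
Branch on B: take B = True.
  then G is forced to False.
  then F is forced to False.
For the remaining variables, D = False, E = True works.
Every clause has at least one true literal under this assignment.
So A = True, B = True, C = True, D = False, E = True, F = False, G = False is a satisfying assignment.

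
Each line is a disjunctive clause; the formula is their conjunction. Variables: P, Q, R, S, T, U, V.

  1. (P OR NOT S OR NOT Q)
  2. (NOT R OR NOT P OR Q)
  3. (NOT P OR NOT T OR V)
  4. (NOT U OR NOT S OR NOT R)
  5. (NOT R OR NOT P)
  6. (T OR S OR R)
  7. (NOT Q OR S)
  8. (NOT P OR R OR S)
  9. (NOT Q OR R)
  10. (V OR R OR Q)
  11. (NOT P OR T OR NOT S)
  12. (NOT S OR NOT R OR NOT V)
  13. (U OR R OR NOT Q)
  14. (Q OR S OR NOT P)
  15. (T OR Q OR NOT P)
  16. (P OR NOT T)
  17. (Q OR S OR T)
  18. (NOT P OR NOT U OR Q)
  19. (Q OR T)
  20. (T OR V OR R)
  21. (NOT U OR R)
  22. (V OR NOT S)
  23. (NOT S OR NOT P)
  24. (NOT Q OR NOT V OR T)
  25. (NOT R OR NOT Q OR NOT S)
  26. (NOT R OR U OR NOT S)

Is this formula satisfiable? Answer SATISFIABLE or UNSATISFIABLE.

Q = True:
  propagation gives S=True, P=True; an empty clause results — contradiction.
Q = False:
  propagation gives T=True, P=True, R=False, V=True; an empty clause results — contradiction.
Every branch closes, so no satisfying assignment exists.

UNSATISFIABLE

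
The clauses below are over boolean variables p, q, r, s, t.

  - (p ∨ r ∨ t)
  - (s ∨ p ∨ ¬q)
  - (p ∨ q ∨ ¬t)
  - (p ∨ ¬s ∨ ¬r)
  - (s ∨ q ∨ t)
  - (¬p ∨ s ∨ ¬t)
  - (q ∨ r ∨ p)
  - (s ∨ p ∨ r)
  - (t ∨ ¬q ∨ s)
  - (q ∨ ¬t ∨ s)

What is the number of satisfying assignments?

9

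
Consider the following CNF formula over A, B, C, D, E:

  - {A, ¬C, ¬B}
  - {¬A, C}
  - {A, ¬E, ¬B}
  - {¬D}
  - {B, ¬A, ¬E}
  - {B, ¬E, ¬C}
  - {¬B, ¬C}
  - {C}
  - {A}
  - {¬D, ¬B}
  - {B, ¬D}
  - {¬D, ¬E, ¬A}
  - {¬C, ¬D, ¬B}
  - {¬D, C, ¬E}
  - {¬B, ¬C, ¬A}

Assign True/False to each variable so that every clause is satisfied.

A=T  B=F  C=T  D=F  E=F

(¬D) is a unit clause, so D = False.
(C) is a unit clause, so C = True.
Unit propagation: (¬B) forces B = False.
The clause (¬E) is unit: E must be False.
(A) is a unit clause, so A = True.
Every clause has at least one true literal under this assignment.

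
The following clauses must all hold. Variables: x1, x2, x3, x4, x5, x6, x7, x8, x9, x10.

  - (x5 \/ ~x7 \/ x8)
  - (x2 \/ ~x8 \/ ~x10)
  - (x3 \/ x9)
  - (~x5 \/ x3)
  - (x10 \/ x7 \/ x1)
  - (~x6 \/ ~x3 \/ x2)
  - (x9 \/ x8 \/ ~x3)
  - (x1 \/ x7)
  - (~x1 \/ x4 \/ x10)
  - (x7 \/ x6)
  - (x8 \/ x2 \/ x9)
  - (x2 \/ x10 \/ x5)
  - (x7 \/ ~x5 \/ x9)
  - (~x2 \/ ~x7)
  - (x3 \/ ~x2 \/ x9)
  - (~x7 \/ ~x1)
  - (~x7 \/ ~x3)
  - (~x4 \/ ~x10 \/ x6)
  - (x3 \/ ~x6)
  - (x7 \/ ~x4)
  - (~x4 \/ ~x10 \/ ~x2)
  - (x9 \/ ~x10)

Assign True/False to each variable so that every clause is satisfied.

x1 = 1  x2 = 1  x3 = 1  x4 = 0  x5 = 0  x6 = 1  x7 = 0  x8 = 1  x9 = 1  x10 = 1

x9 occurs only positively in the remaining clauses — set x9 = True.
Branch on x1: take x1 = True.
  then x7 is forced to False.
  then x6 is forced to True.
  then x3 is forced to True.
  then x2 is forced to True.
  then x4 is forced to False.
  then x10 is forced to True.
x5, x8 are now unconstrained; take x5 = False, x8 = True.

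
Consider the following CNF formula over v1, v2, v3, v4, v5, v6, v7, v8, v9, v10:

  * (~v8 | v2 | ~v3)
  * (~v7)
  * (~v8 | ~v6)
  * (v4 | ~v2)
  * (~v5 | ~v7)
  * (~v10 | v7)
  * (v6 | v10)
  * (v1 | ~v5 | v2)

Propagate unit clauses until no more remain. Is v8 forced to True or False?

False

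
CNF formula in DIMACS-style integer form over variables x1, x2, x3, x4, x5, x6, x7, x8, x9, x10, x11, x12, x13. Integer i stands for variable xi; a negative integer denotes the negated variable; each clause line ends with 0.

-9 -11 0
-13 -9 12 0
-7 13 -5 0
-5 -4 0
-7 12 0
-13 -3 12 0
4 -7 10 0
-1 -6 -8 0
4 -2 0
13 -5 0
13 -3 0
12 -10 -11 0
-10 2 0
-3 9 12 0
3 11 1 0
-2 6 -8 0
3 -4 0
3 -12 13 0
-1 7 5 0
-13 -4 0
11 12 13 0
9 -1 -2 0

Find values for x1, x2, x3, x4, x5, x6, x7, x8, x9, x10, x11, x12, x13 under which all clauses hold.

x1 = 1, x2 = 0, x3 = 1, x4 = 0, x5 = 1, x6 = 1, x7 = 0, x8 = 0, x9 = 1, x10 = 0, x11 = 0, x12 = 1, x13 = 1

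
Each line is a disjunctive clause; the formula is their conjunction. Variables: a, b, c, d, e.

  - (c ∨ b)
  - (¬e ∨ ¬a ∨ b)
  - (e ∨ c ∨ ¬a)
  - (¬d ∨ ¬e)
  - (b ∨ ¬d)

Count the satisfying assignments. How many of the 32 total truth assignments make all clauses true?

13

Case analysis on b and e:
  b=T, e=T: remaining (a,c,d) ∈ {(F,F,F); (F,T,F); (T,F,F); (T,T,F)} — 4.
  b=T, e=F: d free; 3 ways for (a,c) × 2^1 = 6.
  b=F, e=T: remaining (a,c,d) ∈ {(F,T,F)} — 1.
  b=F, e=F: remaining (a,c,d) ∈ {(F,T,F); (T,T,F)} — 2.
Total: 4 + 6 + 1 + 2 = 13.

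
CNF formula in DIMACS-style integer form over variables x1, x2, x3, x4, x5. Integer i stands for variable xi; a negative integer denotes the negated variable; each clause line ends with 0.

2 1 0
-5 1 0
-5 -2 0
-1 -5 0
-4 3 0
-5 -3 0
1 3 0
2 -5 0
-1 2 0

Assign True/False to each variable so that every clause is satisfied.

x1 = True, x2 = True, x3 = False, x4 = False, x5 = False

Pure literal: x4 appears only negated; assign x4 = False.
x5 occurs only negated in the remaining clauses — set x5 = False.
Try x1 = True.
  then x2 is forced to True.
x3 is now unconstrained; take x3 = False.
Check each clause:
  1. (x1 || x2) — x1 is true.
  2. (!x5 || x1) — x1 is true.
  3. (!x2 || !x5) — !x5 is true.
  4. (!x5 || !x1) — !x5 is true.
  5. (x3 || !x4) — !x4 is true.
  6. (!x5 || !x3) — !x5 is true.
  7. (x3 || x1) — x1 is true.
  8. (!x5 || x2) — x2 is true.
  9. (!x1 || x2) — x2 is true.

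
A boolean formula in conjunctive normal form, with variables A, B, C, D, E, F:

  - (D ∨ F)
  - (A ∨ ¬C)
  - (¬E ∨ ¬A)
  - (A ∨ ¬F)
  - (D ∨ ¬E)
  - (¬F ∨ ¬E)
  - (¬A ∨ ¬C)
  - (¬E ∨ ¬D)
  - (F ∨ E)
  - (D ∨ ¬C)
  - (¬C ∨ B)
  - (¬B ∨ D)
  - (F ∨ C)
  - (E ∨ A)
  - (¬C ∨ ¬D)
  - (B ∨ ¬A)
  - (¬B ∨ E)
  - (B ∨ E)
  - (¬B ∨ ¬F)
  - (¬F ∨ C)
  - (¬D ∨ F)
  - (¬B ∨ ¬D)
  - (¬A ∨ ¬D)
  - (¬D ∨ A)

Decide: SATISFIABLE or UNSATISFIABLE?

UNSATISFIABLE

D = True:
  propagation gives E=False, F=True, A=True; an empty clause results — contradiction.
D = False:
  propagation gives F=True, A=True, E=False, C=False; an empty clause results — contradiction.
Every branch closes, so no satisfying assignment exists.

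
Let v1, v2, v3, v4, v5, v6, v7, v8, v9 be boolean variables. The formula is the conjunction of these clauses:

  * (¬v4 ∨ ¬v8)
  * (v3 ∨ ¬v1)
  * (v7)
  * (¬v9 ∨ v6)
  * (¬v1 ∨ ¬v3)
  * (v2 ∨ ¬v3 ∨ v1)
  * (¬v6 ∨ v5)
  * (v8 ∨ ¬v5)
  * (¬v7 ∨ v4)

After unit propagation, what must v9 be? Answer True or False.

False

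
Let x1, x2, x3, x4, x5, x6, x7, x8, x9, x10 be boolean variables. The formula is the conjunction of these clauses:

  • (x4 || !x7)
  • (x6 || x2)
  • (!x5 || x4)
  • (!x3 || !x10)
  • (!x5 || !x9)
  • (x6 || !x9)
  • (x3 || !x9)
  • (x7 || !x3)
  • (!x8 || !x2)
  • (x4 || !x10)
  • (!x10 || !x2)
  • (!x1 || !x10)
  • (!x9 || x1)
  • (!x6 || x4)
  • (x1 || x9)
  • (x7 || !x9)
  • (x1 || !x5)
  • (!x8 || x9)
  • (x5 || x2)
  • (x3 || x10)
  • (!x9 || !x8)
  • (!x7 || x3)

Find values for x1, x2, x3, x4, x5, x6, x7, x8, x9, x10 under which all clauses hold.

Pure literal: x4 appears only positively; assign x4 = True.
x8 occurs only negated in the remaining clauses — set x8 = False.
Set x1 = True and propagate.
  then x10 is forced to False.
  then x3 is forced to True.
  then x7 is forced to True.
Branch on x2: take x2 = True.
Try x5 = True.
  then x9 is forced to False.
x6 is now unconstrained; take x6 = True.
Check each clause:
  1. (!x7 || x4) — x4 is true.
  2. (x6 || x2) — x2 is true.
  3. (x4 || !x5) — x4 is true.
  4. (!x10 || !x3) — !x10 is true.
  5. (!x9 || !x5) — !x9 is true.
  6. (!x9 || x6) — x6 is true.
  7. (!x9 || x3) — x3 is true.
  8. (x7 || !x3) — x7 is true.
  9. (!x2 || !x8) — !x8 is true.
  10. (!x10 || x4) — x4 is true.
  11. (!x10 || !x2) — !x10 is true.
  12. (!x10 || !x1) — !x10 is true.
  13. (x1 || !x9) — x1 is true.
  14. (!x6 || x4) — x4 is true.
  15. (x9 || x1) — x1 is true.
  16. (x7 || !x9) — !x9 is true.
  17. (!x5 || x1) — x1 is true.
  18. (!x8 || x9) — !x8 is true.
  19. (x5 || x2) — x2 is true.
  20. (x3 || x10) — x3 is true.
  21. (!x8 || !x9) — !x8 is true.
  22. (x3 || !x7) — x3 is true.

x1=True, x2=True, x3=True, x4=True, x5=True, x6=True, x7=True, x8=False, x9=False, x10=False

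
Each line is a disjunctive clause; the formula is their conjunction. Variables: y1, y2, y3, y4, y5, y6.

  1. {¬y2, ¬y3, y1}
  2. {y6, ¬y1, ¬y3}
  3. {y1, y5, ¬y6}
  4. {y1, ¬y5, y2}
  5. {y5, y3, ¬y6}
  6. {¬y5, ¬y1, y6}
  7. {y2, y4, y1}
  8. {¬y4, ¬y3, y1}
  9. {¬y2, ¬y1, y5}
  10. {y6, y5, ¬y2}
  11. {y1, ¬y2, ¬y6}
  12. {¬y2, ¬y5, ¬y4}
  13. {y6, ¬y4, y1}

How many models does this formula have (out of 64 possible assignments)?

11

Case analysis on y1 and y2:
  y1=T, y2=T: remaining (y3,y4,y5,y6) ∈ {(F,F,T,T); (T,F,T,T)} — 2.
  y1=T, y2=F: y4 free; 4 ways for (y3,y5,y6) × 2^1 = 8.
  y1=F, y2=T: remaining (y3,y4,y5,y6) ∈ {(F,F,T,F)} — 1.
  y1=F, y2=F: a clause becomes empty — 0.
Total: 2 + 8 + 1 + 0 = 11.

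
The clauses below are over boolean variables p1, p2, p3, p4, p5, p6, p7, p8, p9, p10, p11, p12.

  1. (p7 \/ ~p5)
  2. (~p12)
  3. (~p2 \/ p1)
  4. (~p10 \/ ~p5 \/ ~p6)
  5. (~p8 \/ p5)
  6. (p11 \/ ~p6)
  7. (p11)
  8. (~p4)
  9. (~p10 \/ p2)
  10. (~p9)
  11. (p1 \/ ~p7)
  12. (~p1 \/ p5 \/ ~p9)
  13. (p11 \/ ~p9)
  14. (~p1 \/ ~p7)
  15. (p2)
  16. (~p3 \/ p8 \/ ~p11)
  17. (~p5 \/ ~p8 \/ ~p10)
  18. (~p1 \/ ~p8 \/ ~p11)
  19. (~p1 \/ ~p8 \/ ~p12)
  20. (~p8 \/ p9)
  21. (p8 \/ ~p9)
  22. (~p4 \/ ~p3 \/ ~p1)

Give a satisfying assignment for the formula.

(~p12) is a unit clause, so p12 = False.
(p11) is a unit clause, so p11 = True.
The clause (~p4) is unit: p4 must be False.
Unit propagation: (~p9) forces p9 = False.
(p2) is a unit clause, so p2 = True.
Unit propagation: (p1) forces p1 = True.
The clause (~p7) is unit: p7 must be False.
(~p5) is a unit clause, so p5 = False.
The clause (~p8) is unit: p8 must be False.
(~p3) is a unit clause, so p3 = False.
p6, p10 are now unconstrained; take p6 = True, p10 = False.
Every clause has at least one true literal under this assignment.

p1 = T, p2 = T, p3 = F, p4 = F, p5 = F, p6 = T, p7 = F, p8 = F, p9 = F, p10 = F, p11 = T, p12 = F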